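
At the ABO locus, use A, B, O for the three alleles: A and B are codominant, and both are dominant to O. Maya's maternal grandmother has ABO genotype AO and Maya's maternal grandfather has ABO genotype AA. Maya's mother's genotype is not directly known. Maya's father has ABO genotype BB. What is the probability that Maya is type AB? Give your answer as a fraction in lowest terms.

Maya's mother's ABO genotype from AO × AA: 1/2 AA, 1/2 AO.
Crossing each possibility with the father BB and summing P(type AB): 1/2·1 + 1/2·1/2 = 3/4.

3/4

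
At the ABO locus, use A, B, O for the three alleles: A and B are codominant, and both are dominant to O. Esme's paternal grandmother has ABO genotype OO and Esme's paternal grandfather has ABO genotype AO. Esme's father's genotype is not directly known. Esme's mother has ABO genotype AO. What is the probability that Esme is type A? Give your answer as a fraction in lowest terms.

Esme's father's ABO genotype from OO × AO: 1/2 AO, 1/2 OO.
Crossing each possibility with the mother AO and summing P(type A): 1/2·3/4 + 1/2·1/2 = 5/8.

5/8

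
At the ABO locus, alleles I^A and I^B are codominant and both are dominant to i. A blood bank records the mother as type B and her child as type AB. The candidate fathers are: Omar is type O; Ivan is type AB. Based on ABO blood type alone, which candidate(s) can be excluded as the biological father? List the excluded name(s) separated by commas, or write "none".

A candidate is excluded only if no genotype consistent with his phenotype could produce a type AB child with a type B mother.
Omar (type O): no genotype consistent with that phenotype can produce a type-AB child with a type-B mother.

Omar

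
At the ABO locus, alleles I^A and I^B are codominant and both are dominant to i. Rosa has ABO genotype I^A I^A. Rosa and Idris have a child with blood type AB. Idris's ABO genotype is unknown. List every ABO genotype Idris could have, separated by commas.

For each candidate genotype of Idris, check whether crossing it with I^A I^A can produce every observed child phenotype.
  I^A I^A → possible child types {A} ✗
  I^A I^B → possible child types {A, AB} ✓
  I^A i → possible child types {A} ✗
  I^B I^B → possible child types {AB} ✓
  I^B i → possible child types {A, AB} ✓
  i i → possible child types {A} ✗

I^A I^B, I^B I^B, I^B i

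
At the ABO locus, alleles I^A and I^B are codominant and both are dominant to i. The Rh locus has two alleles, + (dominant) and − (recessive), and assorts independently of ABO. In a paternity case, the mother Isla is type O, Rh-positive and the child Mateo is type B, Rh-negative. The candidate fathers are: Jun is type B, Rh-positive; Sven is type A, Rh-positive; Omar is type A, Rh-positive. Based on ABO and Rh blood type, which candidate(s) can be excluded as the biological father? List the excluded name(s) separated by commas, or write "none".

A candidate is excluded only if no genotype consistent with his phenotype could produce a type B, Rh-negative child with a type O, Rh-positive mother.
Sven (type A, Rh+): no genotype consistent with that phenotype can produce a type-B Rh- child with a type-O mother.
Omar (type A, Rh+): no genotype consistent with that phenotype can produce a type-B Rh- child with a type-O mother.

Sven, Omar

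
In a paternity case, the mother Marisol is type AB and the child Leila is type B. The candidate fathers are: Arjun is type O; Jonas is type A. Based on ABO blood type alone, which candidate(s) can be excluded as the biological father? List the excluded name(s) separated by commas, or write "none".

A candidate is excluded only if no genotype consistent with his phenotype could produce a type B child with a type AB mother.
Every candidate has at least one consistent genotype combination, so none can be excluded.

none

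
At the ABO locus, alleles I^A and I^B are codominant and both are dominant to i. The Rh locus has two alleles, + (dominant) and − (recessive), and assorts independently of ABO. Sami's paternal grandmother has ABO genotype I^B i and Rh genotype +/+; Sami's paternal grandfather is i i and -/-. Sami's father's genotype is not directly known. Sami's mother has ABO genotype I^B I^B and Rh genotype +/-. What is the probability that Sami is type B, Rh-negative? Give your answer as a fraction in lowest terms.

Sami's father's ABO genotype from I^B i × i i: 1/2 I^B i, 1/2 i i.
Crossing each possibility with the mother I^B I^B and summing P(type B): 1/2·1 + 1/2·1 = 1.
Similarly for Rh via the father's Rh distribution: P(Rh-) = 1/4.
Independent loci: 1 × 1/4 = 1/4.

1/4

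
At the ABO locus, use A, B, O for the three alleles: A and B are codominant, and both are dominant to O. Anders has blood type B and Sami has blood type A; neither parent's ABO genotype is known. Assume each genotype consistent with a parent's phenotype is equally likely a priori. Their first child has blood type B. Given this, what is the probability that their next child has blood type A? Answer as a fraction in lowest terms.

1/12

Possible genotypes: Anders ∈ {BB, BO}; Sami ∈ {AA, AO}.
Weight each parental genotype pair by prior × P(type-B child):
  BB × AO: posterior weight 2/3; P(next child type A) = 0.
  BO × AO: posterior weight 1/3; P(next child type A) = 1/4.
Weighted sum = 1/12.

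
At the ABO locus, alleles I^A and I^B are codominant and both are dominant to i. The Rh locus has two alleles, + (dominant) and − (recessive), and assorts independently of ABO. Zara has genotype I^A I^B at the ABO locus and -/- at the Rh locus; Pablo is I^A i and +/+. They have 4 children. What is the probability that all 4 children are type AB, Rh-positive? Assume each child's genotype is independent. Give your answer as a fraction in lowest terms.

ABO cross I^A I^B × I^A i → 1/2 A, 1/4 B, 1/4 AB.
Rh cross -/- × +/+ → 1 Rh+; so P(type AB, Rh-positive) = 1/4 × 1 = 1/4 per child.
All 4 independent: (1/4)^4 = 1/256.

1/256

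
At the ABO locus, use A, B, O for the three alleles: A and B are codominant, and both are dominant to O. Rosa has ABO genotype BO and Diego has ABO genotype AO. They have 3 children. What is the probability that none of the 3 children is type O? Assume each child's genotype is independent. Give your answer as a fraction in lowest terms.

27/64

ABO cross BO × AO → 1/4 O, 1/4 A, 1/4 B, 1/4 AB.
So P(type O) = 1/4 per child.
P(not type O) = 3/4 for one child; (3/4)^3 = 27/64.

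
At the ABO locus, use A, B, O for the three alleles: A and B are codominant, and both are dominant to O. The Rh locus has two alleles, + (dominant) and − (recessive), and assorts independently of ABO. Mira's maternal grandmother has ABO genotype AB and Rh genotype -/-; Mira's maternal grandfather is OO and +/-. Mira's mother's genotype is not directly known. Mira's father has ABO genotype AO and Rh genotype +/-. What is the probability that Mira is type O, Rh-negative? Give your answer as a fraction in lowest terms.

Mira's mother's ABO genotype from AB × OO: 1/2 AO, 1/2 BO.
Crossing each possibility with the father AO and summing P(type O): 1/2·1/4 + 1/2·1/4 = 1/4.
Similarly for Rh via the mother's Rh distribution: P(Rh-) = 3/8.
Independent loci: 1/4 × 3/8 = 3/32.

3/32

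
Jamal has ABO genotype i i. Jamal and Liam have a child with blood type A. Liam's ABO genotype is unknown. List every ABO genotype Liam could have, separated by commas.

For each candidate genotype of Liam, check whether crossing it with i i can produce every observed child phenotype.
  I^A I^A → possible child types {A} ✓
  I^A I^B → possible child types {A, B} ✓
  I^A i → possible child types {O, A} ✓
  I^B I^B → possible child types {B} ✗
  I^B i → possible child types {O, B} ✗
  i i → possible child types {O} ✗

I^A I^A, I^A I^B, I^A i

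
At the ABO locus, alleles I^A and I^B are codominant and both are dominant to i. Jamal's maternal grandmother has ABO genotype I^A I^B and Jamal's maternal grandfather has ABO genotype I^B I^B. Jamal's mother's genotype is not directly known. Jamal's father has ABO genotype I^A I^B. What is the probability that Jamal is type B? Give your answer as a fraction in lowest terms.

Jamal's mother's ABO genotype from I^A I^B × I^B I^B: 1/2 I^A I^B, 1/2 I^B I^B.
Crossing each possibility with the father I^A I^B and summing P(type B): 1/2·1/4 + 1/2·1/2 = 3/8.

3/8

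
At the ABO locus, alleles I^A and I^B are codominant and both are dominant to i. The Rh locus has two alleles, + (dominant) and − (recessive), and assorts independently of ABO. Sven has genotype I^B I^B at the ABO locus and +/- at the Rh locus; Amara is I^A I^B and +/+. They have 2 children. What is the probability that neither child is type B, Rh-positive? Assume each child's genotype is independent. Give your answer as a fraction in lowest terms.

ABO cross I^B I^B × I^A I^B → 1/2 B, 1/2 AB.
Rh cross +/- × +/+ → 1 Rh+; so P(type B, Rh-positive) = 1/2 × 1 = 1/2 per child.
P(not type B, Rh-positive) = 1/2 for one child; (1/2)^2 = 1/4.

1/4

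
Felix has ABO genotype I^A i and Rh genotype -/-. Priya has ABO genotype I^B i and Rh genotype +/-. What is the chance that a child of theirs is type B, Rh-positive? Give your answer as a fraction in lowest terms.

1/8

ABO cross I^A i × I^B i → offspring phenotypes: 1/4 O, 1/4 A, 1/4 B, 1/4 AB.
Rh cross -/- × +/- → 1/2 Rh+, 1/2 Rh-.
Independent loci: P(type B, Rh-positive) = 1/4 × 1/2 = 1/8.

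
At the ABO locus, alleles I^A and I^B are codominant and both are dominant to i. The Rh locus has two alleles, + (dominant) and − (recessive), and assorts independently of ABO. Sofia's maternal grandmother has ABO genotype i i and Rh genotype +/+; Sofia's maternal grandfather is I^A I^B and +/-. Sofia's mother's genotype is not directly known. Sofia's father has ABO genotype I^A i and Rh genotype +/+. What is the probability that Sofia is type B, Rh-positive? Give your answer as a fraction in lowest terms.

Sofia's mother's ABO genotype from i i × I^A I^B: 1/2 I^A i, 1/2 I^B i.
Crossing each possibility with the father I^A i and summing P(type B): 1/2·0 + 1/2·1/4 = 1/8.
Similarly for Rh via the mother's Rh distribution: P(Rh+) = 1.
Independent loci: 1/8 × 1 = 1/8.

1/8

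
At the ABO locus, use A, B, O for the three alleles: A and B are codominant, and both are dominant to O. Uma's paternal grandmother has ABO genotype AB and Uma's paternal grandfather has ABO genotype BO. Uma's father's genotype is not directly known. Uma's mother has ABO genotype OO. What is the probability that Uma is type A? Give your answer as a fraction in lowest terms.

Uma's father's ABO genotype from AB × BO: 1/4 AB, 1/4 AO, 1/4 BB, 1/4 BO.
Crossing each possibility with the mother OO and summing P(type A): 1/4·1/2 + 1/4·1/2 + 1/4·0 + 1/4·0 = 1/4.

1/4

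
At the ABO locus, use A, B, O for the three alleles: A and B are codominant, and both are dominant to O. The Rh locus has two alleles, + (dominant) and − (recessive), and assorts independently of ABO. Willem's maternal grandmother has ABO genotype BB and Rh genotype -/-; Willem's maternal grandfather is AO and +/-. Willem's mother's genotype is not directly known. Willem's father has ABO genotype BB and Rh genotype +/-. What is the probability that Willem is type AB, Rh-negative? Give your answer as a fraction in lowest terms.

3/32

Willem's mother's ABO genotype from BB × AO: 1/2 AB, 1/2 BO.
Crossing each possibility with the father BB and summing P(type AB): 1/2·1/2 + 1/2·0 = 1/4.
Similarly for Rh via the mother's Rh distribution: P(Rh-) = 3/8.
Independent loci: 1/4 × 3/8 = 3/32.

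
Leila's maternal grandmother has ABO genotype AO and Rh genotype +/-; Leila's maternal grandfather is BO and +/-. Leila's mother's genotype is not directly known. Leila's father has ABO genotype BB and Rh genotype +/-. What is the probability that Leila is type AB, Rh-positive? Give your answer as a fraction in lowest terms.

3/16

Leila's mother's ABO genotype from AO × BO: 1/4 AB, 1/4 AO, 1/4 BO, 1/4 OO.
Crossing each possibility with the father BB and summing P(type AB): 1/4·1/2 + 1/4·1/2 + 1/4·0 + 1/4·0 = 1/4.
Similarly for Rh via the mother's Rh distribution: P(Rh+) = 3/4.
Independent loci: 1/4 × 3/4 = 3/16.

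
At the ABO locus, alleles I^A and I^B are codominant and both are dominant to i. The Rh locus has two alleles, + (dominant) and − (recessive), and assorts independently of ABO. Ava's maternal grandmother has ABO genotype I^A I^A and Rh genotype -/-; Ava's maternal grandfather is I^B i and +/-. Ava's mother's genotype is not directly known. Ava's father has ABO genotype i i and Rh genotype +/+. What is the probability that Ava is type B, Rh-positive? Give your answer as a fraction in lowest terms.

Ava's mother's ABO genotype from I^A I^A × I^B i: 1/2 I^A I^B, 1/2 I^A i.
Crossing each possibility with the father i i and summing P(type B): 1/2·1/2 + 1/2·0 = 1/4.
Similarly for Rh via the mother's Rh distribution: P(Rh+) = 1.
Independent loci: 1/4 × 1 = 1/4.

1/4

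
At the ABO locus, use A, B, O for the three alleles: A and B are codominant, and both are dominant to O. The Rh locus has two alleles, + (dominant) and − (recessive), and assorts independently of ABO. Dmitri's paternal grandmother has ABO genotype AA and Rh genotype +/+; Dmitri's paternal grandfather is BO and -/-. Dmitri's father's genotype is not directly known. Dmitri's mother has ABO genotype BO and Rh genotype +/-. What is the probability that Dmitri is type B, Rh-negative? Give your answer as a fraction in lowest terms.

3/32

Dmitri's father's ABO genotype from AA × BO: 1/2 AB, 1/2 AO.
Crossing each possibility with the mother BO and summing P(type B): 1/2·1/2 + 1/2·1/4 = 3/8.
Similarly for Rh via the father's Rh distribution: P(Rh-) = 1/4.
Independent loci: 3/8 × 1/4 = 3/32.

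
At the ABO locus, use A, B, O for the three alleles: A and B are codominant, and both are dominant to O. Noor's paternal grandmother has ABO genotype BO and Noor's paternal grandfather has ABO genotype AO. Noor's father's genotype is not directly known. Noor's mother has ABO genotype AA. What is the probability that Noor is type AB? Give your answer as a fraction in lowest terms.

1/4

Noor's father's ABO genotype from BO × AO: 1/4 AB, 1/4 AO, 1/4 BO, 1/4 OO.
Crossing each possibility with the mother AA and summing P(type AB): 1/4·1/2 + 1/4·0 + 1/4·1/2 + 1/4·0 = 1/4.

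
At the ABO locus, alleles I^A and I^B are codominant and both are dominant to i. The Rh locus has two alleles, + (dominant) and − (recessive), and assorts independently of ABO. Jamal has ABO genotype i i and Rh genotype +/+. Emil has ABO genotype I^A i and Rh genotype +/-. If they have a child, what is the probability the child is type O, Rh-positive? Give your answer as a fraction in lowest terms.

1/2

ABO cross i i × I^A i → offspring phenotypes: 1/2 O, 1/2 A.
Rh cross +/+ × +/- → 1 Rh+.
Independent loci: P(type O, Rh-positive) = 1/2 × 1 = 1/2.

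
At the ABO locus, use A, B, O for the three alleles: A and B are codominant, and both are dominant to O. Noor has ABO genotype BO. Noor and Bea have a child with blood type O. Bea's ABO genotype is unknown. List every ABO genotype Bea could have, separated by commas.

AO, BO, OO

For each candidate genotype of Bea, check whether crossing it with BO can produce every observed child phenotype.
  AA → possible child types {A, AB} ✗
  AB → possible child types {A, B, AB} ✗
  AO → possible child types {O, A, B, AB} ✓
  BB → possible child types {B} ✗
  BO → possible child types {O, B} ✓
  OO → possible child types {O, B} ✓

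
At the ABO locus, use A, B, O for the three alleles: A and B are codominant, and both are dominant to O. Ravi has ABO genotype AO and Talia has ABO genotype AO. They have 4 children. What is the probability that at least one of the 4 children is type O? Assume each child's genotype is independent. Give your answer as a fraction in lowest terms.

175/256

ABO cross AO × AO → 1/4 O, 3/4 A.
So P(type O) = 1/4 per child.
P(none) = (3/4)^4 = 81/256; P(at least one) = 1 − 81/256 = 175/256.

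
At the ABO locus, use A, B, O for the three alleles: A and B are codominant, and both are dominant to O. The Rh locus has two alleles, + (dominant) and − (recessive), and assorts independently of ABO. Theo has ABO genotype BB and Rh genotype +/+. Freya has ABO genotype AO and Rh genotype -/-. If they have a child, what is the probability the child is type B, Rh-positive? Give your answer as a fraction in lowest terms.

ABO cross BB × AO → offspring phenotypes: 1/2 B, 1/2 AB.
Rh cross +/+ × -/- → 1 Rh+.
Independent loci: P(type B, Rh-positive) = 1/2 × 1 = 1/2.

1/2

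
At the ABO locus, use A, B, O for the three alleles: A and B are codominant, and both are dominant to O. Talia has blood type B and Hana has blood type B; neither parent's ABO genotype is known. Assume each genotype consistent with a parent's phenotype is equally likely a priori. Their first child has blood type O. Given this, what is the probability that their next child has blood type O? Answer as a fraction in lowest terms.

Possible genotypes: Talia ∈ {BB, BO}; Hana ∈ {BB, BO}.
Weight each parental genotype pair by prior × P(type-O child):
  BO × BO: posterior weight 1; P(next child type O) = 1/4.
Weighted sum = 1/4.

1/4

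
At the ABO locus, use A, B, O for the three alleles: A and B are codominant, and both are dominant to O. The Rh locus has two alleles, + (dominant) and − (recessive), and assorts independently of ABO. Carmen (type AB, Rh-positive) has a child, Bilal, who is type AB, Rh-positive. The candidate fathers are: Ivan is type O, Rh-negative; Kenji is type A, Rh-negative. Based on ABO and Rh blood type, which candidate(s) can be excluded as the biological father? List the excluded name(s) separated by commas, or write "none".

A candidate is excluded only if no genotype consistent with his phenotype could produce a type AB, Rh-positive child with a type AB, Rh-positive mother.
Ivan (type O, Rh-): no genotype consistent with that phenotype can produce a type-AB Rh+ child with a type-AB mother.

Ivan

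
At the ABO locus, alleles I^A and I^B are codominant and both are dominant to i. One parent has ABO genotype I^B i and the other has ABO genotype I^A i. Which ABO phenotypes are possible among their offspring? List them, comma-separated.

O, A, B, AB

Gametes from I^B i × I^A i give offspring ABO genotypes I^A I^B, I^A i, I^B i, i i, i.e. phenotypes O, A, B, AB.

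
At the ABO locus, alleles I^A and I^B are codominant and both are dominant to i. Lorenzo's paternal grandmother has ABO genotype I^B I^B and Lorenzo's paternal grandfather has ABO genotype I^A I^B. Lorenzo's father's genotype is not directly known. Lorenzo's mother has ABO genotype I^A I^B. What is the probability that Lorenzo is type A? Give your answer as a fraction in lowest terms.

1/8

Lorenzo's father's ABO genotype from I^B I^B × I^A I^B: 1/2 I^A I^B, 1/2 I^B I^B.
Crossing each possibility with the mother I^A I^B and summing P(type A): 1/2·1/4 + 1/2·0 = 1/8.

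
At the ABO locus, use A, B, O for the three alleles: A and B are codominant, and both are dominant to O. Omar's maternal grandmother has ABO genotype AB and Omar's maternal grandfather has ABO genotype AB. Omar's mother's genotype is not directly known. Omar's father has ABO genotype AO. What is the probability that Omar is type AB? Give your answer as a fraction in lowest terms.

1/4

Omar's mother's ABO genotype from AB × AB: 1/4 AA, 1/2 AB, 1/4 BB.
Crossing each possibility with the father AO and summing P(type AB): 1/4·0 + 1/2·1/4 + 1/4·1/2 = 1/4.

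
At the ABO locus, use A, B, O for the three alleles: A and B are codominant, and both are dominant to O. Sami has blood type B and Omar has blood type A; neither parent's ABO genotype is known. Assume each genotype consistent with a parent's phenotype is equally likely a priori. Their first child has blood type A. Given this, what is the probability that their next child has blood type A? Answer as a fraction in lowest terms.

5/12

Possible genotypes: Sami ∈ {BB, BO}; Omar ∈ {AA, AO}.
Weight each parental genotype pair by prior × P(type-A child):
  BO × AA: posterior weight 2/3; P(next child type A) = 1/2.
  BO × AO: posterior weight 1/3; P(next child type A) = 1/4.
Weighted sum = 5/12.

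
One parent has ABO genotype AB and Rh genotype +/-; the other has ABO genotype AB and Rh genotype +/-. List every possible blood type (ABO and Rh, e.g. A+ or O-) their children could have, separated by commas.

Gametes from AB × AB give offspring ABO genotypes AA, AB, BB, i.e. phenotypes A, B, AB.
Rh cross +/- × +/- → phenotypes Rh+, Rh-.
Combining independently: A+, A-, B+, B-, AB+, AB-.

A+, A-, B+, B-, AB+, AB-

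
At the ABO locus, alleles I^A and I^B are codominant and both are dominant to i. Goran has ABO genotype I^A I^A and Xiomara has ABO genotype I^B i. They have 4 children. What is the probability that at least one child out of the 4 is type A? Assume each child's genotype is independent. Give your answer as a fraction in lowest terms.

ABO cross I^A I^A × I^B i → 1/2 A, 1/2 AB.
So P(type A) = 1/2 per child.
P(none) = (1/2)^4 = 1/16; P(at least one) = 1 − 1/16 = 15/16.

15/16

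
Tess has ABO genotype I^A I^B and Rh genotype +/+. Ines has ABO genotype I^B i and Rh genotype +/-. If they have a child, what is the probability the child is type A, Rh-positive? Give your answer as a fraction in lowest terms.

1/4

ABO cross I^A I^B × I^B i → offspring phenotypes: 1/4 A, 1/2 B, 1/4 AB.
Rh cross +/+ × +/- → 1 Rh+.
Independent loci: P(type A, Rh-positive) = 1/4 × 1 = 1/4.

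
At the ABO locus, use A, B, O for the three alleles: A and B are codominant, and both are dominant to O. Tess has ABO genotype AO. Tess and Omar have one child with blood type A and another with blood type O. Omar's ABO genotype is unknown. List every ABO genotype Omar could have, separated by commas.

For each candidate genotype of Omar, check whether crossing it with AO can produce every observed child phenotype.
  AA → possible child types {A} ✗
  AB → possible child types {A, B, AB} ✗
  AO → possible child types {O, A} ✓
  BB → possible child types {B, AB} ✗
  BO → possible child types {O, A, B, AB} ✓
  OO → possible child types {O, A} ✓

AO, BO, OO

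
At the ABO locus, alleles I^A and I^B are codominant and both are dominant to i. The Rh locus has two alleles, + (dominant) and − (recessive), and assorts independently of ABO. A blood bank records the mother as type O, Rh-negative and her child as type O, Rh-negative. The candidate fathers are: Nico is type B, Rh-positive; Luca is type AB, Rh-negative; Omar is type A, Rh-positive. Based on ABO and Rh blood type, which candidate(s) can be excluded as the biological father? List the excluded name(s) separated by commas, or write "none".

Luca

A candidate is excluded only if no genotype consistent with his phenotype could produce a type O, Rh-negative child with a type O, Rh-negative mother.
Luca (type AB, Rh-): no genotype consistent with that phenotype can produce a type-O Rh- child with a type-O mother.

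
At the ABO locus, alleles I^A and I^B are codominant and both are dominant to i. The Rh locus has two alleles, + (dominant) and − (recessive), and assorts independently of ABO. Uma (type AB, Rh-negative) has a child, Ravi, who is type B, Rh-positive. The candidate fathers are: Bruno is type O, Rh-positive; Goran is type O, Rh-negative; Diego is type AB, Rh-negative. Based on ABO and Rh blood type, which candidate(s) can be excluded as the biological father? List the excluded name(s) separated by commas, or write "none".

A candidate is excluded only if no genotype consistent with his phenotype could produce a type B, Rh-positive child with a type AB, Rh-negative mother.
Goran (type O, Rh-): no genotype consistent with that phenotype can produce a type-B Rh+ child with a type-AB mother.
Diego (type AB, Rh-): no genotype consistent with that phenotype can produce a type-B Rh+ child with a type-AB mother.

Goran, Diego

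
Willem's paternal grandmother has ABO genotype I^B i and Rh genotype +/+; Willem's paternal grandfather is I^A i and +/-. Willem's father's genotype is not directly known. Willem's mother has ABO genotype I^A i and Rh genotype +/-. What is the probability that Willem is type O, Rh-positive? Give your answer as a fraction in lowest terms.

7/32

Willem's father's ABO genotype from I^B i × I^A i: 1/4 I^A I^B, 1/4 I^A i, 1/4 I^B i, 1/4 i i.
Crossing each possibility with the mother I^A i and summing P(type O): 1/4·0 + 1/4·1/4 + 1/4·1/4 + 1/4·1/2 = 1/4.
Similarly for Rh via the father's Rh distribution: P(Rh+) = 7/8.
Independent loci: 1/4 × 7/8 = 7/32.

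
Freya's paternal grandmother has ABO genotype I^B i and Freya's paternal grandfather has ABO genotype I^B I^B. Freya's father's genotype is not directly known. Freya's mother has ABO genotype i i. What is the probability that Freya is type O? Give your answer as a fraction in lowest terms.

Freya's father's ABO genotype from I^B i × I^B I^B: 1/2 I^B I^B, 1/2 I^B i.
Crossing each possibility with the mother i i and summing P(type O): 1/2·0 + 1/2·1/2 = 1/4.

1/4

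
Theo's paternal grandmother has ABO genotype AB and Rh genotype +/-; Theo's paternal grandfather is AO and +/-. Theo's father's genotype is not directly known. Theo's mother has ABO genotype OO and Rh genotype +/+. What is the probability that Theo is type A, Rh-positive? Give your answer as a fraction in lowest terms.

1/2

Theo's father's ABO genotype from AB × AO: 1/4 AA, 1/4 AB, 1/4 AO, 1/4 BO.
Crossing each possibility with the mother OO and summing P(type A): 1/4·1 + 1/4·1/2 + 1/4·1/2 + 1/4·0 = 1/2.
Similarly for Rh via the father's Rh distribution: P(Rh+) = 1.
Independent loci: 1/2 × 1 = 1/2.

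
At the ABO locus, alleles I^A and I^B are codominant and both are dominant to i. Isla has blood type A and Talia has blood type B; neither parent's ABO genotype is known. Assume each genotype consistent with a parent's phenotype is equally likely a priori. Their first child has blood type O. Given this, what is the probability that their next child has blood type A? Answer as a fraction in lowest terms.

Possible genotypes: Isla ∈ {I^A I^A, I^A i}; Talia ∈ {I^B I^B, I^B i}.
Weight each parental genotype pair by prior × P(type-O child):
  I^A i × I^B i: posterior weight 1; P(next child type A) = 1/4.
Weighted sum = 1/4.

1/4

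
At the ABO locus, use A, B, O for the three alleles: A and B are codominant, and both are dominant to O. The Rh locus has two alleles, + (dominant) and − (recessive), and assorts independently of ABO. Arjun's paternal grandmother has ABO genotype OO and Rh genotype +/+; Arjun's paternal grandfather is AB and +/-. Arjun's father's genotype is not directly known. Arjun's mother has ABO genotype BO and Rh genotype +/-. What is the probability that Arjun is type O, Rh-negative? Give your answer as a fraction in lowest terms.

1/32

Arjun's father's ABO genotype from OO × AB: 1/2 AO, 1/2 BO.
Crossing each possibility with the mother BO and summing P(type O): 1/2·1/4 + 1/2·1/4 = 1/4.
Similarly for Rh via the father's Rh distribution: P(Rh-) = 1/8.
Independent loci: 1/4 × 1/8 = 1/32.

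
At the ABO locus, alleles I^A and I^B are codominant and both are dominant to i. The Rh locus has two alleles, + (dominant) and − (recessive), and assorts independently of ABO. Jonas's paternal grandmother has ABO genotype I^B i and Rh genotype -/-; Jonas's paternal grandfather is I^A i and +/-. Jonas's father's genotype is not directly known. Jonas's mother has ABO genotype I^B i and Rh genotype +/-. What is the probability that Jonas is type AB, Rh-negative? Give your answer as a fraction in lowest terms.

Jonas's father's ABO genotype from I^B i × I^A i: 1/4 I^A I^B, 1/4 I^A i, 1/4 I^B i, 1/4 i i.
Crossing each possibility with the mother I^B i and summing P(type AB): 1/4·1/4 + 1/4·1/4 + 1/4·0 + 1/4·0 = 1/8.
Similarly for Rh via the father's Rh distribution: P(Rh-) = 3/8.
Independent loci: 1/8 × 3/8 = 3/64.

3/64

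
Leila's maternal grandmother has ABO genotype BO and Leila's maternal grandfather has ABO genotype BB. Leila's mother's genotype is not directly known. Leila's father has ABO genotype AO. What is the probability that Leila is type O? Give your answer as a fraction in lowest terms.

1/8

Leila's mother's ABO genotype from BO × BB: 1/2 BB, 1/2 BO.
Crossing each possibility with the father AO and summing P(type O): 1/2·0 + 1/2·1/4 = 1/8.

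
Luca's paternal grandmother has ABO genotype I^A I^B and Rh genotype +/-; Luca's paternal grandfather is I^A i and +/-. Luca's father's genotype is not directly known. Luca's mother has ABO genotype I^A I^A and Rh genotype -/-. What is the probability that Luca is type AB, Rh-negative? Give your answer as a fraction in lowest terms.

Luca's father's ABO genotype from I^A I^B × I^A i: 1/4 I^A I^A, 1/4 I^A I^B, 1/4 I^A i, 1/4 I^B i.
Crossing each possibility with the mother I^A I^A and summing P(type AB): 1/4·0 + 1/4·1/2 + 1/4·0 + 1/4·1/2 = 1/4.
Similarly for Rh via the father's Rh distribution: P(Rh-) = 1/2.
Independent loci: 1/4 × 1/2 = 1/8.

1/8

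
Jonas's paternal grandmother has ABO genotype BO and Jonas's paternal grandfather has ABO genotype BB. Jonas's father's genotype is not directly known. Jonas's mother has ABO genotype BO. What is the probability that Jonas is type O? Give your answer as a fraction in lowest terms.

1/8

Jonas's father's ABO genotype from BO × BB: 1/2 BB, 1/2 BO.
Crossing each possibility with the mother BO and summing P(type O): 1/2·0 + 1/2·1/4 = 1/8.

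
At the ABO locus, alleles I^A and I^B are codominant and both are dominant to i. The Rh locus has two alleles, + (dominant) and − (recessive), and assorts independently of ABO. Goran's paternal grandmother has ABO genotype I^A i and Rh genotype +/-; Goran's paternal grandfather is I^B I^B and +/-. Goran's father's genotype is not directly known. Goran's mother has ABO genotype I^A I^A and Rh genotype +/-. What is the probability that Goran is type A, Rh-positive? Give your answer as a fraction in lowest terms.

3/8

Goran's father's ABO genotype from I^A i × I^B I^B: 1/2 I^A I^B, 1/2 I^B i.
Crossing each possibility with the mother I^A I^A and summing P(type A): 1/2·1/2 + 1/2·1/2 = 1/2.
Similarly for Rh via the father's Rh distribution: P(Rh+) = 3/4.
Independent loci: 1/2 × 3/4 = 3/8.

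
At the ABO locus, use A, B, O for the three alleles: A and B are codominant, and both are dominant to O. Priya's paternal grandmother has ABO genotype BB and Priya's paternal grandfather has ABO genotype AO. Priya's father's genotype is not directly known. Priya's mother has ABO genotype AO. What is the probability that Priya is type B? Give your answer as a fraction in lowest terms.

Priya's father's ABO genotype from BB × AO: 1/2 AB, 1/2 BO.
Crossing each possibility with the mother AO and summing P(type B): 1/2·1/4 + 1/2·1/4 = 1/4.

1/4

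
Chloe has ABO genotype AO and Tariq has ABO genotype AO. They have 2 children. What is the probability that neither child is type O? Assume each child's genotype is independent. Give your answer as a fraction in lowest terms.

9/16

ABO cross AO × AO → 1/4 O, 3/4 A.
So P(type O) = 1/4 per child.
P(not type O) = 3/4 for one child; (3/4)^2 = 9/16.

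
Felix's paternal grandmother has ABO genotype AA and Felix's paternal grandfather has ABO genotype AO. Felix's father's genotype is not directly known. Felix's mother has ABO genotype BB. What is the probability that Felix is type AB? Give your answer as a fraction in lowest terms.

3/4

Felix's father's ABO genotype from AA × AO: 1/2 AA, 1/2 AO.
Crossing each possibility with the mother BB and summing P(type AB): 1/2·1 + 1/2·1/2 = 3/4.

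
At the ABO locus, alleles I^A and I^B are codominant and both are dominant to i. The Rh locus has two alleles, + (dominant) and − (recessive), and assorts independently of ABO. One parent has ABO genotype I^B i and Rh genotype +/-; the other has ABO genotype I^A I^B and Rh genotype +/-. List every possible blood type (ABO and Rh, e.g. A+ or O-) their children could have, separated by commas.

A+, A-, B+, B-, AB+, AB-

Gametes from I^B i × I^A I^B give offspring ABO genotypes I^A I^B, I^A i, I^B I^B, I^B i, i.e. phenotypes A, B, AB.
Rh cross +/- × +/- → phenotypes Rh+, Rh-.
Combining independently: A+, A-, B+, B-, AB+, AB-.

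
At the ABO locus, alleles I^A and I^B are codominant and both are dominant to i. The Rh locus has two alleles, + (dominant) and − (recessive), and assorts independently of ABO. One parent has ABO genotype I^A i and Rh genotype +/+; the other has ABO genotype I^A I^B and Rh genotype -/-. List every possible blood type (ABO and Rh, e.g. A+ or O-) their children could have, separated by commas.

A+, B+, AB+

Gametes from I^A i × I^A I^B give offspring ABO genotypes I^A I^A, I^A I^B, I^A i, I^B i, i.e. phenotypes A, B, AB.
Rh cross +/+ × -/- → phenotypes Rh+.
Combining independently: A+, B+, AB+.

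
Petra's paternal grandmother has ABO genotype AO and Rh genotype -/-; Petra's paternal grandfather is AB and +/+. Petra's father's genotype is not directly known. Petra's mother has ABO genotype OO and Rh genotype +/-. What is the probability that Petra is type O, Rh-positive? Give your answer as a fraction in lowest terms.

3/16

Petra's father's ABO genotype from AO × AB: 1/4 AA, 1/4 AB, 1/4 AO, 1/4 BO.
Crossing each possibility with the mother OO and summing P(type O): 1/4·0 + 1/4·0 + 1/4·1/2 + 1/4·1/2 = 1/4.
Similarly for Rh via the father's Rh distribution: P(Rh+) = 3/4.
Independent loci: 1/4 × 3/4 = 3/16.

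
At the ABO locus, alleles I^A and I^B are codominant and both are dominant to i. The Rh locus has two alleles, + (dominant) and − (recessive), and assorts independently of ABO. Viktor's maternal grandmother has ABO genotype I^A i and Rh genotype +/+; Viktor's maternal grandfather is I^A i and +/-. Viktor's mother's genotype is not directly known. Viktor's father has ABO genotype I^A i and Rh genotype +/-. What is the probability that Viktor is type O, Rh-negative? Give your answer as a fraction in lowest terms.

1/32

Viktor's mother's ABO genotype from I^A i × I^A i: 1/4 I^A I^A, 1/2 I^A i, 1/4 i i.
Crossing each possibility with the father I^A i and summing P(type O): 1/4·0 + 1/2·1/4 + 1/4·1/2 = 1/4.
Similarly for Rh via the mother's Rh distribution: P(Rh-) = 1/8.
Independent loci: 1/4 × 1/8 = 1/32.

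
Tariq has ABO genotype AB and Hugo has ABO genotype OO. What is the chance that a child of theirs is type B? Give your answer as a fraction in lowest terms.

1/2

ABO cross AB × OO → offspring phenotypes: 1/2 A, 1/2 B.
So P(type B) = 1/2.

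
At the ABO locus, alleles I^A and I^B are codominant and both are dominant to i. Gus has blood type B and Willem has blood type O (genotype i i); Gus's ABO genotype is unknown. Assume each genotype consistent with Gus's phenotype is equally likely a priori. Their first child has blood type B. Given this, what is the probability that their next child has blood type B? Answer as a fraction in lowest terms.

5/6

Possible genotypes: Gus ∈ {I^B I^B, I^B i}; Willem ∈ {i i}.
Weight each parental genotype pair by prior × P(type-B child):
  I^B I^B × i i: posterior weight 2/3; P(next child type B) = 1.
  I^B i × i i: posterior weight 1/3; P(next child type B) = 1/2.
Weighted sum = 5/6.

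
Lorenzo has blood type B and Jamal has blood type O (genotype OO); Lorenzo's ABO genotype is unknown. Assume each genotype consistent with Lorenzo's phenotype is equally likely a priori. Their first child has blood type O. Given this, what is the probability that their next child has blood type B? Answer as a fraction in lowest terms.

Possible genotypes: Lorenzo ∈ {BB, BO}; Jamal ∈ {OO}.
Weight each parental genotype pair by prior × P(type-O child):
  BO × OO: posterior weight 1; P(next child type B) = 1/2.
Weighted sum = 1/2.

1/2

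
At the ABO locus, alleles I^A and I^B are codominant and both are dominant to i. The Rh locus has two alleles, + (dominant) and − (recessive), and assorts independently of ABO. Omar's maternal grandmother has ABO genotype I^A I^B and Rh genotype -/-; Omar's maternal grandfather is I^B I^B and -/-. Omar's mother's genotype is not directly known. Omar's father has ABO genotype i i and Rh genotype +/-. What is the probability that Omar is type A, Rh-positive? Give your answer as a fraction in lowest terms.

Omar's mother's ABO genotype from I^A I^B × I^B I^B: 1/2 I^A I^B, 1/2 I^B I^B.
Crossing each possibility with the father i i and summing P(type A): 1/2·1/2 + 1/2·0 = 1/4.
Similarly for Rh via the mother's Rh distribution: P(Rh+) = 1/2.
Independent loci: 1/4 × 1/2 = 1/8.

1/8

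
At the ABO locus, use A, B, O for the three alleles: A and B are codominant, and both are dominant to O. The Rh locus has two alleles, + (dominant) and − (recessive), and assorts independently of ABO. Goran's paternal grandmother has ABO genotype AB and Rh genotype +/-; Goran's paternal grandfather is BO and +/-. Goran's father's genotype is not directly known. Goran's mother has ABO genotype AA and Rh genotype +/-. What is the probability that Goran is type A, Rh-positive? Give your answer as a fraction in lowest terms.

3/8

Goran's father's ABO genotype from AB × BO: 1/4 AB, 1/4 AO, 1/4 BB, 1/4 BO.
Crossing each possibility with the mother AA and summing P(type A): 1/4·1/2 + 1/4·1 + 1/4·0 + 1/4·1/2 = 1/2.
Similarly for Rh via the father's Rh distribution: P(Rh+) = 3/4.
Independent loci: 1/2 × 3/4 = 3/8.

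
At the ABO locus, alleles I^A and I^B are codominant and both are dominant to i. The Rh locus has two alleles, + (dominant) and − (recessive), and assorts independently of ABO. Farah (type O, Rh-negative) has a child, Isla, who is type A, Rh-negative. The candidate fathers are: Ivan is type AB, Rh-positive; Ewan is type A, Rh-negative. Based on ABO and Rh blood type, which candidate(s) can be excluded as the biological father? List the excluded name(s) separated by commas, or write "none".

A candidate is excluded only if no genotype consistent with his phenotype could produce a type A, Rh-negative child with a type O, Rh-negative mother.
Every candidate has at least one consistent genotype combination, so none can be excluded.

none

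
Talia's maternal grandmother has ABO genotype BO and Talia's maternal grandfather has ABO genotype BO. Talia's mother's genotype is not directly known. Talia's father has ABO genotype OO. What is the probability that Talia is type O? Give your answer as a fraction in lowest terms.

Talia's mother's ABO genotype from BO × BO: 1/4 BB, 1/2 BO, 1/4 OO.
Crossing each possibility with the father OO and summing P(type O): 1/4·0 + 1/2·1/2 + 1/4·1 = 1/2.

1/2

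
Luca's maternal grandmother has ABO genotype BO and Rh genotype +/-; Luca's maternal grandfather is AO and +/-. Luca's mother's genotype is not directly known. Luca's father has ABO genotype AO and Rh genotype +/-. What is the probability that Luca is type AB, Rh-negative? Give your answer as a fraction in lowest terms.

Luca's mother's ABO genotype from BO × AO: 1/4 AB, 1/4 AO, 1/4 BO, 1/4 OO.
Crossing each possibility with the father AO and summing P(type AB): 1/4·1/4 + 1/4·0 + 1/4·1/4 + 1/4·0 = 1/8.
Similarly for Rh via the mother's Rh distribution: P(Rh-) = 1/4.
Independent loci: 1/8 × 1/4 = 1/32.

1/32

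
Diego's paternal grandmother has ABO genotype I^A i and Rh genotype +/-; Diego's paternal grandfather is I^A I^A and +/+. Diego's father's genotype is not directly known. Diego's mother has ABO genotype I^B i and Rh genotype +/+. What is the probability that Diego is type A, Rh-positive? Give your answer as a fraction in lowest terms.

Diego's father's ABO genotype from I^A i × I^A I^A: 1/2 I^A I^A, 1/2 I^A i.
Crossing each possibility with the mother I^B i and summing P(type A): 1/2·1/2 + 1/2·1/4 = 3/8.
Similarly for Rh via the father's Rh distribution: P(Rh+) = 1.
Independent loci: 3/8 × 1 = 3/8.

3/8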